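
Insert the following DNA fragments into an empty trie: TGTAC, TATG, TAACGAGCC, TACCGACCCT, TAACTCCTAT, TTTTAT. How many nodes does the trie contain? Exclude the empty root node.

Trie structure (* marks end of a word):
(root)
└─ T
   ├─ A
   │  ├─ A
   │  │  └─ C
   │  │     ├─ G
   │  │     │  └─ A
   │  │     │     └─ G
   │  │     │        └─ C
   │  │     │           └─ C *
   │  │     └─ T
   │  │        └─ C
   │  │           └─ C
   │  │              └─ T
   │  │                 └─ A
   │  │                    └─ T *
   │  ├─ C
   │  │  └─ C
   │  │     └─ G
   │  │        └─ A
   │  │           └─ C
   │  │              └─ C
   │  │                 └─ C
   │  │                    └─ T *
   │  └─ T
   │     └─ G *
   ├─ G
   │  └─ T
   │     └─ A
   │        └─ C *
   └─ T
      └─ T
         └─ T
            └─ A
               └─ T *
Counting every labelled node above: 34.

34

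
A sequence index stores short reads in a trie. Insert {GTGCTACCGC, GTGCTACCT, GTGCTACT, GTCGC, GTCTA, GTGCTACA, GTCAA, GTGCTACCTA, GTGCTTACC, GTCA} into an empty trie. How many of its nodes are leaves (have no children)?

8

A leaf is a node with no children — equivalently, the end of a word that is not a proper prefix of any other stored word.
Those words: "GTCAA", "GTCGC", "GTCTA", "GTGCTACA", "GTGCTACCGC", "GTGCTACCTA", "GTGCTACT", "GTGCTTACC"
Leaf count: 8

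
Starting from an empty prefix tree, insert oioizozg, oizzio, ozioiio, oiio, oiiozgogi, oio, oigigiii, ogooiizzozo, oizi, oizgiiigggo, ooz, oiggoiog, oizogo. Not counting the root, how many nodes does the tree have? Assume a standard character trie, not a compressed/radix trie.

60

Trace insertions, counting only characters that open a new branch:
  "oioizozg" → 8 new (o, i, o, i, z, o, z, g)
  "oizzio" → prefix "oi" already present; 4 new (z, z, i, o)
  "ozioiio" → prefix "o" already present; 6 new (z, i, o, i, i, o)
  "oiio" → prefix "oi" already present; 2 new (i, o)
  "oiiozgogi" → prefix "oiio" already present; 5 new (z, g, o, g, i)
  "oio" → prefix "oio" already present; 0 new (none)
  "oigigiii" → prefix "oi" already present; 6 new (g, i, g, i, i, i)
  "ogooiizzozo" → prefix "o" already present; 10 new (g, o, o, i, i, z, z, o, z, o)
  "oizi" → prefix "oiz" already present; 1 new (i)
  "oizgiiigggo" → prefix "oiz" already present; 8 new (g, i, i, i, g, g, g, o)
  "ooz" → prefix "o" already present; 2 new (o, z)
  "oiggoiog" → prefix "oig" already present; 5 new (g, o, i, o, g)
  "oizogo" → prefix "oiz" already present; 3 new (o, g, o)
Total nodes = 8 + 4 + 6 + 2 + 5 + 0 + 6 + 10 + 1 + 8 + 2 + 5 + 3 = 60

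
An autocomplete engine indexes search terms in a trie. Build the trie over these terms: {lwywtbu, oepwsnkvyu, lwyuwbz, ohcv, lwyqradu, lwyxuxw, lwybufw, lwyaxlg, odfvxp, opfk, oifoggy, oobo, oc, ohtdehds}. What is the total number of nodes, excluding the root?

Count nodes per top-level branch (shared prefixes stored once):
  'l'-branch (lwyaxlg, lwybufw, lwyqradu, lwyuwbz, lwywtbu, lwyxuxw): 28 nodes
  'o'-branch (oc, odfvxp, oepwsnkvyu, ohcv, ohtdehds, oifoggy, oobo, opfk): 37 nodes
Sum: 65

65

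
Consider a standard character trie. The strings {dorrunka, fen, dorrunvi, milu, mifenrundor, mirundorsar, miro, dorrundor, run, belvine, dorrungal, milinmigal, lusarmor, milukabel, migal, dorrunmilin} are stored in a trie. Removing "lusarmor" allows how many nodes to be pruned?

Walk "lusarmor" from the leaf back toward the root, removing each node that no remaining word uses.
No other word shares any prefix with "lusarmor", so all 8 of its nodes go.
Nodes removed: 8

8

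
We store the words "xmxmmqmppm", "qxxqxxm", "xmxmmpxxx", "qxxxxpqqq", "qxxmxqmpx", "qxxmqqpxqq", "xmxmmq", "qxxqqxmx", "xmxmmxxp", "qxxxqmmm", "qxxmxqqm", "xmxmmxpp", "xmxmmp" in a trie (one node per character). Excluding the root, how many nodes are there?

Insert word by word; a character creates a node only if that edge doesn't already exist:
  "xmxmmqmppm" → 10 new (x, m, x, m, m, q, m, p, p, m)
  "qxxqxxm" → 7 new (q, x, x, q, x, x, m)
  "xmxmmpxxx" → prefix "xmxmm" already present; 4 new (p, x, x, x)
  "qxxxxpqqq" → prefix "qxx" already present; 6 new (x, x, p, q, q, q)
  "qxxmxqmpx" → prefix "qxx" already present; 6 new (m, x, q, m, p, x)
  "qxxmqqpxqq" → prefix "qxxm" already present; 6 new (q, q, p, x, q, q)
  "xmxmmq" → prefix "xmxmmq" already present; 0 new (none)
  "qxxqqxmx" → prefix "qxxq" already present; 4 new (q, x, m, x)
  "xmxmmxxp" → prefix "xmxmm" already present; 3 new (x, x, p)
  "qxxxqmmm" → prefix "qxxx" already present; 4 new (q, m, m, m)
  "qxxmxqqm" → prefix "qxxmxq" already present; 2 new (q, m)
  "xmxmmxpp" → prefix "xmxmmx" already present; 2 new (p, p)
  "xmxmmp" → prefix "xmxmmp" already present; 0 new (none)
Total nodes = 10 + 7 + 4 + 6 + 6 + 6 + 0 + 4 + 3 + 4 + 2 + 2 + 0 = 54

54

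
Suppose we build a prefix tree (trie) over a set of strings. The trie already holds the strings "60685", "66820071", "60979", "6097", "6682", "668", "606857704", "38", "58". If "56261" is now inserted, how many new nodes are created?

The longest prefix of "56261" already in the trie is "5" (length 1).
Each of the 4 remaining characters creates one node.

4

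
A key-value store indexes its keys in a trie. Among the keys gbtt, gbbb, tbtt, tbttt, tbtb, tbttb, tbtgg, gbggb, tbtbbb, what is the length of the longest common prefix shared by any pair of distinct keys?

The deepest shared node is where two words last agree before diverging.
e.g. "tbtb" and "tbtbbb" share the prefix "tbtb" of length 4; no pair shares a longer one.
Longest shared-prefix length: 4

4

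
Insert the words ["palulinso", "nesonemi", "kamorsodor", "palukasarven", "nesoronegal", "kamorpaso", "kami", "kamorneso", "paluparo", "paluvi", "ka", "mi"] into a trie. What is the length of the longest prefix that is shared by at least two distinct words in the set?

Look for the deepest trie node that still has at least two words in its subtree.
e.g. "kamorneso" and "kamorpaso" share the prefix "kamor" of length 5; no pair shares a longer one.
Longest shared-prefix length: 5

5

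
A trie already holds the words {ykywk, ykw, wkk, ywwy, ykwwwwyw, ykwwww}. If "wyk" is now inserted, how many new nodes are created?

2

The longest prefix of "wyk" already in the trie is "w" (length 1).
New nodes needed: |"wyk"| − 1 = 3 − 1 = 2.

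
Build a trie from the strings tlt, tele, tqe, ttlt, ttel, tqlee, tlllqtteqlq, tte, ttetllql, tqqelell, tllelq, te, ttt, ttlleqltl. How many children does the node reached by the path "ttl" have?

The children of the "ttl" node are the distinct next characters among strings starting with "ttl".
Distinct next characters after "ttl": l, t.
That node has 2 child edges.

2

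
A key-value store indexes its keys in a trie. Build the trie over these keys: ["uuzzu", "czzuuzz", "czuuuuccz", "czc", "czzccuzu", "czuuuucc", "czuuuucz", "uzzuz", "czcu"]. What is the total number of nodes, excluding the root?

31

Trie structure (* marks end of a word):
(root)
├─ c
│  └─ z
│     ├─ c *
│     │  └─ u *
│     ├─ u
│     │  └─ u
│     │     └─ u
│     │        └─ u
│     │           └─ c
│     │              ├─ c *
│     │              │  └─ z *
│     │              └─ z *
│     └─ z
│        ├─ c
│        │  └─ c
│        │     └─ u
│        │        └─ z
│        │           └─ u *
│        └─ u
│           └─ u
│              └─ z
│                 └─ z *
└─ u
   ├─ u
   │  └─ z
   │     └─ z
   │        └─ u *
   └─ z
      └─ z
         └─ u
            └─ z *
Counting every labelled node above: 31.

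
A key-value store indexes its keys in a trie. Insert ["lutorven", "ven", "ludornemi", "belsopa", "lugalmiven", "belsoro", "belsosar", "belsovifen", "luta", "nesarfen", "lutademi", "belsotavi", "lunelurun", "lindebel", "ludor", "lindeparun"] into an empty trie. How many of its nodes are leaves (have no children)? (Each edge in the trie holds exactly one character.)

14

A leaf is a node with no children — equivalently, the end of a word that is not a proper prefix of any other stored word.
Those words: "belsopa", "belsoro", "belsosar", "belsotavi", "belsovifen", "lindebel", "lindeparun", "ludornemi", "lugalmiven", "lunelurun", "lutademi", "lutorven", "nesarfen", "ven"
Leaf count: 14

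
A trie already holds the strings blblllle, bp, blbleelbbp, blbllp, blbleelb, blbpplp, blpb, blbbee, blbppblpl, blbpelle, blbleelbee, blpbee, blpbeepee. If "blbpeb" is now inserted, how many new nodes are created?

1

The longest prefix of "blbpeb" already in the trie is "blbpe" (length 5).
Each of the 1 remaining characters creates one node.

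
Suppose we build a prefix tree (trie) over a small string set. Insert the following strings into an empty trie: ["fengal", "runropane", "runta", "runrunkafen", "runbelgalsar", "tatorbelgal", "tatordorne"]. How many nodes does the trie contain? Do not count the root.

Trace insertions, counting only characters that open a new branch:
  "fengal" → 6 new (f, e, n, g, a, l)
  "runropane" → 9 new (r, u, n, r, o, p, a, n, e)
  "runta" → prefix "run" already present; 2 new (t, a)
  "runrunkafen" → prefix "runr" already present; 7 new (u, n, k, a, f, e, n)
  "runbelgalsar" → prefix "run" already present; 9 new (b, e, l, g, a, l, s, a, r)
  "tatorbelgal" → 11 new (t, a, t, o, r, b, e, l, g, a, l)
  "tatordorne" → prefix "tator" already present; 5 new (d, o, r, n, e)
Total nodes = 6 + 9 + 2 + 7 + 9 + 11 + 5 = 49

49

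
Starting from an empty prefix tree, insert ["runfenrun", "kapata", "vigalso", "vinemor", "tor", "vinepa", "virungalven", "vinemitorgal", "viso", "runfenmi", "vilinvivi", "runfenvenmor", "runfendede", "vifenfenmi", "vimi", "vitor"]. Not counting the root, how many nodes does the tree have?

82

Count nodes per top-level branch (shared prefixes stored once):
  'k'-branch (kapata): 6 nodes
  'r'-branch (runfendede, runfenmi, runfenrun, runfenvenmor): 21 nodes
  't'-branch (tor): 3 nodes
  'v'-branch (vifenfenmi, vigalso, vilinvivi, vimi, vinemitorgal, vinemor, vinepa, virungalven, viso, vitor): 52 nodes
Sum: 82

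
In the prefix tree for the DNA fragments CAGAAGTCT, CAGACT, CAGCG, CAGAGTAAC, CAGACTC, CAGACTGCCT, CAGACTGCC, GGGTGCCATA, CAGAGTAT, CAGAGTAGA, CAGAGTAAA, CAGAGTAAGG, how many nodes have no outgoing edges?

10

A leaf is a node with no children — equivalently, the end of a word that is not a proper prefix of any other stored word.
Those words: "CAGAAGTCT", "CAGACTC", "CAGACTGCCT", "CAGAGTAAA", "CAGAGTAAC", "CAGAGTAAGG", "CAGAGTAGA", "CAGAGTAT", "CAGCG", "GGGTGCCATA"
Leaf count: 10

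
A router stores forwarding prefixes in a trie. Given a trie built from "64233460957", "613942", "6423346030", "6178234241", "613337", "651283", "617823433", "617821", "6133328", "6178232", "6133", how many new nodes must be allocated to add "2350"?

Nothing in the trie begins with "2"; the whole of "2350" is new.
4 − 0 = 4 new nodes.

4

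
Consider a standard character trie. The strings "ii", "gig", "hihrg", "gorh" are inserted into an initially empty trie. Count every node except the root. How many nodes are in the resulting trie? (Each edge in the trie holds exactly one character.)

13

Trace insertions, counting only characters that open a new branch:
  "ii" → 2 new (i, i)
  "gig" → 3 new (g, i, g)
  "hihrg" → 5 new (h, i, h, r, g)
  "gorh" → prefix "g" already present; 3 new (o, r, h)
Total nodes = 2 + 3 + 5 + 3 = 13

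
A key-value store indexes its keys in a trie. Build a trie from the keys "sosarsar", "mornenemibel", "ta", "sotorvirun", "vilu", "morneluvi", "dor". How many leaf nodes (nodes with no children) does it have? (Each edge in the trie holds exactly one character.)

Leaves are exactly the stored words that no other stored word extends.
Those words: "dor", "morneluvi", "mornenemibel", "sosarsar", "sotorvirun", "ta", "vilu"
Leaf count: 7

7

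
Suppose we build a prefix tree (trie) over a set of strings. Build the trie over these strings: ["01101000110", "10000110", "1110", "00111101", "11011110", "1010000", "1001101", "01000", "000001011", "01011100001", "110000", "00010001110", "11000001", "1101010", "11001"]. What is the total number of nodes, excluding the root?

79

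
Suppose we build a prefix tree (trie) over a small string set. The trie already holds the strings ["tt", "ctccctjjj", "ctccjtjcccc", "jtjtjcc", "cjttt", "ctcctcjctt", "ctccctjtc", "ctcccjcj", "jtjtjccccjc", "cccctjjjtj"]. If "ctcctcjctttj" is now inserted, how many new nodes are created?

2

Walking "ctcctcjctttj" from the root, the first 10 characters ("ctcctcjctt") follow existing edges; "t" is the first miss.
Each of the 2 remaining characters creates one node.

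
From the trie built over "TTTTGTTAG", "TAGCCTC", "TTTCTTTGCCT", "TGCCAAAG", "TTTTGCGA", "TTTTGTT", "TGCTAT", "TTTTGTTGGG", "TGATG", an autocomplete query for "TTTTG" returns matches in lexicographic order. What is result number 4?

TTTTGTTGGG

DFS of the "TTTTG" subtree visits, in order: "TTTTGCGA", "TTTTGTT", "TTTTGTTAG", "TTTTGTTGGG"
The 4th is TTTTGTTGGG.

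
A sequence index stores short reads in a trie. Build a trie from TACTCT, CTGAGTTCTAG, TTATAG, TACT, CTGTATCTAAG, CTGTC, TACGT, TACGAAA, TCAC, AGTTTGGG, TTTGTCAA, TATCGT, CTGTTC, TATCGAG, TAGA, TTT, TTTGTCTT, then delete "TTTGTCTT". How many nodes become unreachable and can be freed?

2

Walk "TTTGTCTT" from the leaf back toward the root, removing each node that no remaining word uses.
The suffix "TT" (2 nodes) is used only by "TTTGTCTT"; the node for "TTTGTC" still has the child "A", so pruning stops there.
Nodes removed: 2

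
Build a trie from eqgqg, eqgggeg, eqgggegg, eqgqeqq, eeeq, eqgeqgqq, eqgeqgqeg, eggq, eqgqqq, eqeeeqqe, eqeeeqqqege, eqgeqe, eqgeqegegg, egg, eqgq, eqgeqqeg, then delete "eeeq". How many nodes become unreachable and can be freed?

A node on "eeeq"'s path can go only if nothing else ends at it or branches off below it.
The suffix "eeq" (3 nodes) is used only by "eeeq"; the node for "e" still has the child "q", so pruning stops there.
Nodes removed: 3

3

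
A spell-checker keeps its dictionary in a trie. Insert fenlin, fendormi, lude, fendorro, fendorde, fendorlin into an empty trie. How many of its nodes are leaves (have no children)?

A leaf is a node with no children — equivalently, the end of a word that is not a proper prefix of any other stored word.
Those words: "fendorde", "fendorlin", "fendormi", "fendorro", "fenlin", "lude"
Leaf count: 6

6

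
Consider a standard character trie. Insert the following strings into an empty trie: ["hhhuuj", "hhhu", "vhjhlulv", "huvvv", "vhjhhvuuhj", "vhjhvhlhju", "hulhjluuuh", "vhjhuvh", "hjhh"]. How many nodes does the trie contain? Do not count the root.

For each word, the new-node count is its length minus the longest prefix already in the trie:
  "hhhuuj" → 6 new (h, h, h, u, u, j)
  "hhhu" → prefix "hhhu" already present; 0 new (none)
  "vhjhlulv" → 8 new (v, h, j, h, l, u, l, v)
  "huvvv" → prefix "h" already present; 4 new (u, v, v, v)
  "vhjhhvuuhj" → prefix "vhjh" already present; 6 new (h, v, u, u, h, j)
  "vhjhvhlhju" → prefix "vhjh" already present; 6 new (v, h, l, h, j, u)
  "hulhjluuuh" → prefix "hu" already present; 8 new (l, h, j, l, u, u, u, h)
  "vhjhuvh" → prefix "vhjh" already present; 3 new (u, v, h)
  "hjhh" → prefix "h" already present; 3 new (j, h, h)
Total nodes = 6 + 0 + 8 + 4 + 6 + 6 + 8 + 3 + 3 = 44

44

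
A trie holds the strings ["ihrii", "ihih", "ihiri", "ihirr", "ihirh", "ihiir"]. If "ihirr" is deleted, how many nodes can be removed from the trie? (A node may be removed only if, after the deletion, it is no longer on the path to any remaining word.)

1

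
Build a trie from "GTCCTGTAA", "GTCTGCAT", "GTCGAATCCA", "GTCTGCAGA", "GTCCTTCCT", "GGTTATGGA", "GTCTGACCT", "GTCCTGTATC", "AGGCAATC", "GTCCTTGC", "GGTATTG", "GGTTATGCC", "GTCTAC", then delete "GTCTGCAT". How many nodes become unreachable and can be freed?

After clearing the end-marker at "GTCTGCAT", prune upward until reaching a node still needed by another word.
The suffix "T" (1 node) is used only by "GTCTGCAT"; the node for "GTCTGCA" still has the child "G", so pruning stops there.
Nodes removed: 1

1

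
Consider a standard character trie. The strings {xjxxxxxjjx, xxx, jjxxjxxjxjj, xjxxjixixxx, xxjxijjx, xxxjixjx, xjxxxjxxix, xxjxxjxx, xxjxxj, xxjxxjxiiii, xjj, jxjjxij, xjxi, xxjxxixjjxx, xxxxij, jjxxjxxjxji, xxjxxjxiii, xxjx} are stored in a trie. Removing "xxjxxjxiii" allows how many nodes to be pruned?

0

A node on "xxjxxjxiii"'s path can go only if nothing else ends at it or branches off below it.
Every node on "xxjxxjxiii" is still needed (e.g. by "xxjxxjxiiii"), so nothing is freed.
Nodes removed: 0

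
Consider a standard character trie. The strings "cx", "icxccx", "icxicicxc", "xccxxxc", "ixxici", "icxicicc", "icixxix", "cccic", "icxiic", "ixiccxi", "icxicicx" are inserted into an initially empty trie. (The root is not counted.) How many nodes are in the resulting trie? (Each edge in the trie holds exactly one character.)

43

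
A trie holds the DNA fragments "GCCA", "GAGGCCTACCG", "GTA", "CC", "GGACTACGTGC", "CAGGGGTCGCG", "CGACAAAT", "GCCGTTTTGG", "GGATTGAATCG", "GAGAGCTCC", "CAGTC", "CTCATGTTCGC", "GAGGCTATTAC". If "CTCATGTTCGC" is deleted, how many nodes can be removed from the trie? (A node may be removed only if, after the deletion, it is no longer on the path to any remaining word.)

10

A node on "CTCATGTTCGC"'s path can go only if nothing else ends at it or branches off below it.
The suffix "TCATGTTCGC" (10 nodes) is used only by "CTCATGTTCGC"; the node for "C" still has the child "C", so pruning stops there.
Nodes removed: 10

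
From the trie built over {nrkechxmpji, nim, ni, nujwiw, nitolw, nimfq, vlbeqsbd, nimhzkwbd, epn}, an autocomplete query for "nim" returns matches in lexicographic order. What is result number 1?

DFS of the "nim" subtree visits, in order: "nim", "nimfq", "nimhzkwbd"
The 1st is nim.

nim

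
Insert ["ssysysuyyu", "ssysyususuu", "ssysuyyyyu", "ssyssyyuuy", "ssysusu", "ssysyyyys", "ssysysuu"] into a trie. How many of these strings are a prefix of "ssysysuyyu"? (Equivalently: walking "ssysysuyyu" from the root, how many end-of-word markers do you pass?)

1

Check each prefix of "ssysysuyyu" against the stored set — each match is an end-marker on the path.
Prefixes of the query that are stored words: "ssysysuyyu"
Count: 1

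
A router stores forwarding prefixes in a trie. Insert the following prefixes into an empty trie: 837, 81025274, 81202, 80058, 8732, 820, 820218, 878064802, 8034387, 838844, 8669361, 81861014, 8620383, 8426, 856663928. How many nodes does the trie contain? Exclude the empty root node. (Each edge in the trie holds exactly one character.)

69

Trace insertions, counting only characters that open a new branch:
  "837" → 3 new (8, 3, 7)
  "81025274" → prefix "8" already present; 7 new (1, 0, 2, 5, 2, 7, 4)
  "81202" → prefix "81" already present; 3 new (2, 0, 2)
  "80058" → prefix "8" already present; 4 new (0, 0, 5, 8)
  "8732" → prefix "8" already present; 3 new (7, 3, 2)
  "820" → prefix "8" already present; 2 new (2, 0)
  "820218" → prefix "820" already present; 3 new (2, 1, 8)
  "878064802" → prefix "87" already present; 7 new (8, 0, 6, 4, 8, 0, 2)
  "8034387" → prefix "80" already present; 5 new (3, 4, 3, 8, 7)
  "838844" → prefix "83" already present; 4 new (8, 8, 4, 4)
  "8669361" → prefix "8" already present; 6 new (6, 6, 9, 3, 6, 1)
  "81861014" → prefix "81" already present; 6 new (8, 6, 1, 0, 1, 4)
  "8620383" → prefix "86" already present; 5 new (2, 0, 3, 8, 3)
  "8426" → prefix "8" already present; 3 new (4, 2, 6)
  "856663928" → prefix "8" already present; 8 new (5, 6, 6, 6, 3, 9, 2, 8)
Total nodes = 3 + 7 + 3 + 4 + 3 + 2 + 3 + 7 + 5 + 4 + 6 + 6 + 5 + 3 + 8 = 69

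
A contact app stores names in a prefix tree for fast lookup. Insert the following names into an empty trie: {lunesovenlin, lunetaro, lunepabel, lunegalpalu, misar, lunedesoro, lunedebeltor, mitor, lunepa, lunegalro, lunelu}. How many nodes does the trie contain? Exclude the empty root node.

For each word, the new-node count is its length minus the longest prefix already in the trie:
  "lunesovenlin" → 12 new (l, u, n, e, s, o, v, e, n, l, i, n)
  "lunetaro" → prefix "lune" already present; 4 new (t, a, r, o)
  "lunepabel" → prefix "lune" already present; 5 new (p, a, b, e, l)
  "lunegalpalu" → prefix "lune" already present; 7 new (g, a, l, p, a, l, u)
  "misar" → 5 new (m, i, s, a, r)
  "lunedesoro" → prefix "lune" already present; 6 new (d, e, s, o, r, o)
  "lunedebeltor" → prefix "lunede" already present; 6 new (b, e, l, t, o, r)
  "mitor" → prefix "mi" already present; 3 new (t, o, r)
  "lunepa" → prefix "lunepa" already present; 0 new (none)
  "lunegalro" → prefix "lunegal" already present; 2 new (r, o)
  "lunelu" → prefix "lune" already present; 2 new (l, u)
Total nodes = 12 + 4 + 5 + 7 + 5 + 6 + 6 + 3 + 0 + 2 + 2 = 52

52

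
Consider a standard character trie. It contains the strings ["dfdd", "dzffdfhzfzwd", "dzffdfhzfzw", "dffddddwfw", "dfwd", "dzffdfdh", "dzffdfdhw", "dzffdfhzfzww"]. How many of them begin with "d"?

Filter for entries beginning with "d":
Words under "d": dfdd, dffddddwfw, dfwd, dzffdfdh, dzffdfdhw, dzffdfhzfzw, dzffdfhzfzwd, dzffdfhzfzww
Count: 8

8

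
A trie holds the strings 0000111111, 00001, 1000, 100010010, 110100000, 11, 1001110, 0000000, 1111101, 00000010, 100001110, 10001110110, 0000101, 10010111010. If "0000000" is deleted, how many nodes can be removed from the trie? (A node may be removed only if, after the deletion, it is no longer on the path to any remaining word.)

1

A node on "0000000"'s path can go only if nothing else ends at it or branches off below it.
The suffix "0" (1 node) is used only by "0000000"; the node for "000000" still has the child "1", so pruning stops there.
Nodes removed: 1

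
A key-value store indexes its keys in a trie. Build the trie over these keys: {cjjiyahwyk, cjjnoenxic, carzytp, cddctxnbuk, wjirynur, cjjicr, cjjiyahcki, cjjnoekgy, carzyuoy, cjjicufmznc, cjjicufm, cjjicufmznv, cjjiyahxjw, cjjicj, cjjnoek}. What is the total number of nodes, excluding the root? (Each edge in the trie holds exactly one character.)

Trace insertions, counting only characters that open a new branch:
  "cjjiyahwyk" → 10 new (c, j, j, i, y, a, h, w, y, k)
  "cjjnoenxic" → prefix "cjj" already present; 7 new (n, o, e, n, x, i, c)
  "carzytp" → prefix "c" already present; 6 new (a, r, z, y, t, p)
  "cddctxnbuk" → prefix "c" already present; 9 new (d, d, c, t, x, n, b, u, k)
  "wjirynur" → 8 new (w, j, i, r, y, n, u, r)
  "cjjicr" → prefix "cjji" already present; 2 new (c, r)
  "cjjiyahcki" → prefix "cjjiyah" already present; 3 new (c, k, i)
  "cjjnoekgy" → prefix "cjjnoe" already present; 3 new (k, g, y)
  "carzyuoy" → prefix "carzy" already present; 3 new (u, o, y)
  "cjjicufmznc" → prefix "cjjic" already present; 6 new (u, f, m, z, n, c)
  "cjjicufm" → prefix "cjjicufm" already present; 0 new (none)
  "cjjicufmznv" → prefix "cjjicufmzn" already present; 1 new (v)
  "cjjiyahxjw" → prefix "cjjiyah" already present; 3 new (x, j, w)
  "cjjicj" → prefix "cjjic" already present; 1 new (j)
  "cjjnoek" → prefix "cjjnoek" already present; 0 new (none)
Total nodes = 10 + 7 + 6 + 9 + 8 + 2 + 3 + 3 + 3 + 6 + 0 + 1 + 3 + 1 + 0 = 62

62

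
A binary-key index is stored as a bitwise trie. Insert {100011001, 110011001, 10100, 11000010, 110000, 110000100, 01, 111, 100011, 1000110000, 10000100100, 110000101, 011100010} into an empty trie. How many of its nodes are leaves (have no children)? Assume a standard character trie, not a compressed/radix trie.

A leaf is a node with no children — equivalently, the end of a word that is not a proper prefix of any other stored word.
Those words: "011100010", "10000100100", "1000110000", "100011001", "10100", "110000100", "110000101", "110011001", "111"
Leaf count: 9

9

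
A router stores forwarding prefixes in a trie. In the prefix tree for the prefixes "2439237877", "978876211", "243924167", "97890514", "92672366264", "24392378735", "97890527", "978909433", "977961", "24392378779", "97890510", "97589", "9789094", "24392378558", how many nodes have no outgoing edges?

A leaf is a node with no children — equivalently, the end of a word that is not a proper prefix of any other stored word.
Those words: "24392378558", "24392378735", "24392378779", "243924167", "92672366264", "97589", "977961", "978876211", "97890510", "97890514", "97890527", "978909433"
Leaf count: 12

12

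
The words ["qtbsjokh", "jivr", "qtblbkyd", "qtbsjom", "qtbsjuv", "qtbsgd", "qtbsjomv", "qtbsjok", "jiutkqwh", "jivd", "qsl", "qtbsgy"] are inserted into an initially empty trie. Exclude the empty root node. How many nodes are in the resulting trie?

For each word, the new-node count is its length minus the longest prefix already in the trie:
  "qtbsjokh" → 8 new (q, t, b, s, j, o, k, h)
  "jivr" → 4 new (j, i, v, r)
  "qtblbkyd" → prefix "qtb" already present; 5 new (l, b, k, y, d)
  "qtbsjom" → prefix "qtbsjo" already present; 1 new (m)
  "qtbsjuv" → prefix "qtbsj" already present; 2 new (u, v)
  "qtbsgd" → prefix "qtbs" already present; 2 new (g, d)
  "qtbsjomv" → prefix "qtbsjom" already present; 1 new (v)
  "qtbsjok" → prefix "qtbsjok" already present; 0 new (none)
  "jiutkqwh" → prefix "ji" already present; 6 new (u, t, k, q, w, h)
  "jivd" → prefix "jiv" already present; 1 new (d)
  "qsl" → prefix "q" already present; 2 new (s, l)
  "qtbsgy" → prefix "qtbsg" already present; 1 new (y)
Total nodes = 8 + 4 + 5 + 1 + 2 + 2 + 1 + 0 + 6 + 1 + 2 + 1 = 33

33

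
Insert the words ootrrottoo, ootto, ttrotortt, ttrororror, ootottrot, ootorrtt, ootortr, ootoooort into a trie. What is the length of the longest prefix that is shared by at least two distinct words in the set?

Look for the deepest trie node that still has at least two words in its subtree.
"ootorrtt" and "ootortr" agree on "ootor" (5 characters) before diverging; nothing deeper is shared.
Longest shared-prefix length: 5

5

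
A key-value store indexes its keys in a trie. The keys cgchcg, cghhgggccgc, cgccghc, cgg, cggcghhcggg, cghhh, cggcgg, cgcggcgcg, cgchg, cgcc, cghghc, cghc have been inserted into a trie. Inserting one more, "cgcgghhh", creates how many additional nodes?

The longest prefix of "cgcgghhh" already in the trie is "cgcgg" (length 5).
So 8 − 5 = 3 new nodes.

3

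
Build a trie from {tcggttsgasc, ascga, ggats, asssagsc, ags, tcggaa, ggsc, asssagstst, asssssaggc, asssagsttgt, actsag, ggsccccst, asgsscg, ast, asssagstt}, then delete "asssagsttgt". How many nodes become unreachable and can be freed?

2

Walk "asssagsttgt" from the leaf back toward the root, removing each node that no remaining word uses.
The suffix "gt" (2 nodes) is used only by "asssagsttgt"; "asssagstt" is itself a stored word, so pruning stops there.
Nodes removed: 2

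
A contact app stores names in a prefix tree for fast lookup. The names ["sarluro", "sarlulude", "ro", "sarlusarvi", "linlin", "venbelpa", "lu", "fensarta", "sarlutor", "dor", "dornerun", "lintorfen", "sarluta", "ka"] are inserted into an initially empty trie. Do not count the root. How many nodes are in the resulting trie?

Insert word by word; a character creates a node only if that edge doesn't already exist:
  "sarluro" → 7 new (s, a, r, l, u, r, o)
  "sarlulude" → prefix "sarlu" already present; 4 new (l, u, d, e)
  "ro" → 2 new (r, o)
  "sarlusarvi" → prefix "sarlu" already present; 5 new (s, a, r, v, i)
  "linlin" → 6 new (l, i, n, l, i, n)
  "venbelpa" → 8 new (v, e, n, b, e, l, p, a)
  "lu" → prefix "l" already present; 1 new (u)
  "fensarta" → 8 new (f, e, n, s, a, r, t, a)
  "sarlutor" → prefix "sarlu" already present; 3 new (t, o, r)
  "dor" → 3 new (d, o, r)
  "dornerun" → prefix "dor" already present; 5 new (n, e, r, u, n)
  "lintorfen" → prefix "lin" already present; 6 new (t, o, r, f, e, n)
  "sarluta" → prefix "sarlut" already present; 1 new (a)
  "ka" → 2 new (k, a)
Total nodes = 7 + 4 + 2 + 5 + 6 + 8 + 1 + 8 + 3 + 3 + 5 + 6 + 1 + 2 = 61

61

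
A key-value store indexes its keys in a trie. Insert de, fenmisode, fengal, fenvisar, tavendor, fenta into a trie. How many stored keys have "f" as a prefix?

Traverse to the node for "f", then collect every word in that subtree.
Words under "f": fengal, fenmisode, fenta, fenvisar
Count: 4

4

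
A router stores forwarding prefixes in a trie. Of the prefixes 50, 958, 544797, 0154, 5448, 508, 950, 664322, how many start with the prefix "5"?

4

Traverse to the node for "5", then collect every word in that subtree.
Words under "5": 50, 508, 544797, 5448
Count: 4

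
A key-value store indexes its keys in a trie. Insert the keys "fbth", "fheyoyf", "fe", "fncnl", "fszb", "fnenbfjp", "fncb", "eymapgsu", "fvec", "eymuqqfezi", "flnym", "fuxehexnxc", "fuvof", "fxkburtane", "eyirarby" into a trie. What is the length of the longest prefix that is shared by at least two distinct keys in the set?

3

Look for the deepest trie node that still has at least two words in its subtree.
e.g. "eymapgsu" and "eymuqqfezi" share the prefix "eym" of length 3; no pair shares a longer one.
Longest shared-prefix length: 3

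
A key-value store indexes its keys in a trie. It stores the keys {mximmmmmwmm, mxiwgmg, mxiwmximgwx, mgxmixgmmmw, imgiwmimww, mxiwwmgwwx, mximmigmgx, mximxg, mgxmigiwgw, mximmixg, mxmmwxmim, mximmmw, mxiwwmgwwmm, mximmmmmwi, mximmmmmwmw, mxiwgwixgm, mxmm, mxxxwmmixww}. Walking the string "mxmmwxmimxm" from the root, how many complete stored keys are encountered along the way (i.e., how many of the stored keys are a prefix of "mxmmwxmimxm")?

Walk "mxmmwxmimxm" from the root; an end-of-word marker is hit whenever a stored word is a prefix of "mxmmwxmimxm".
Prefixes of the query that are stored words: "mxmm", "mxmmwxmim"
Count: 2

2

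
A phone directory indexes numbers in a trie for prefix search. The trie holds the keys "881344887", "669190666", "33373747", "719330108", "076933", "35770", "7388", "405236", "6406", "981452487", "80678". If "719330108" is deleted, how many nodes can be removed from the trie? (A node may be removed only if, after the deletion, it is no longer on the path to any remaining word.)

8

Walk "719330108" from the leaf back toward the root, removing each node that no remaining word uses.
The suffix "19330108" (8 nodes) is used only by "719330108"; the node for "7" still has the child "3", so pruning stops there.
Nodes removed: 8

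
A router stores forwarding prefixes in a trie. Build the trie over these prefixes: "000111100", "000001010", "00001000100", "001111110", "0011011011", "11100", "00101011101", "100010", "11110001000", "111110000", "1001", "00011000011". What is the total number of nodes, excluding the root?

73

Trace insertions, counting only characters that open a new branch:
  "000111100" → 9 new (0, 0, 0, 1, 1, 1, 1, 0, 0)
  "000001010" → prefix "000" already present; 6 new (0, 0, 1, 0, 1, 0)
  "00001000100" → prefix "0000" already present; 7 new (1, 0, 0, 0, 1, 0, 0)
  "001111110" → prefix "00" already present; 7 new (1, 1, 1, 1, 1, 1, 0)
  "0011011011" → prefix "0011" already present; 6 new (0, 1, 1, 0, 1, 1)
  "11100" → 5 new (1, 1, 1, 0, 0)
  "00101011101" → prefix "001" already present; 8 new (0, 1, 0, 1, 1, 1, 0, 1)
  "100010" → prefix "1" already present; 5 new (0, 0, 0, 1, 0)
  "11110001000" → prefix "111" already present; 8 new (1, 0, 0, 0, 1, 0, 0, 0)
  "111110000" → prefix "1111" already present; 5 new (1, 0, 0, 0, 0)
  "1001" → prefix "100" already present; 1 new (1)
  "00011000011" → prefix "00011" already present; 6 new (0, 0, 0, 0, 1, 1)
Total nodes = 9 + 6 + 7 + 7 + 6 + 5 + 8 + 5 + 8 + 5 + 1 + 6 = 73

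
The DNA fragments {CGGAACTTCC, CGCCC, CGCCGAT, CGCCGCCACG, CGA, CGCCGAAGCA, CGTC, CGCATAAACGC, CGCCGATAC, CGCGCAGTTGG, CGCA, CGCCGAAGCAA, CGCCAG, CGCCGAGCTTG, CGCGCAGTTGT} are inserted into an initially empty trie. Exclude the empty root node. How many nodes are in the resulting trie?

55

Trace insertions, counting only characters that open a new branch:
  "CGGAACTTCC" → 10 new (C, G, G, A, A, C, T, T, C, C)
  "CGCCC" → prefix "CG" already present; 3 new (C, C, C)
  "CGCCGAT" → prefix "CGCC" already present; 3 new (G, A, T)
  "CGCCGCCACG" → prefix "CGCCG" already present; 5 new (C, C, A, C, G)
  "CGA" → prefix "CG" already present; 1 new (A)
  "CGCCGAAGCA" → prefix "CGCCGA" already present; 4 new (A, G, C, A)
  "CGTC" → prefix "CG" already present; 2 new (T, C)
  "CGCATAAACGC" → prefix "CGC" already present; 8 new (A, T, A, A, A, C, G, C)
  "CGCCGATAC" → prefix "CGCCGAT" already present; 2 new (A, C)
  "CGCGCAGTTGG" → prefix "CGC" already present; 8 new (G, C, A, G, T, T, G, G)
  "CGCA" → prefix "CGCA" already present; 0 new (none)
  "CGCCGAAGCAA" → prefix "CGCCGAAGCA" already present; 1 new (A)
  "CGCCAG" → prefix "CGCC" already present; 2 new (A, G)
  "CGCCGAGCTTG" → prefix "CGCCGA" already present; 5 new (G, C, T, T, G)
  "CGCGCAGTTGT" → prefix "CGCGCAGTTG" already present; 1 new (T)
Total nodes = 10 + 3 + 3 + 5 + 1 + 4 + 2 + 8 + 2 + 8 + 0 + 1 + 2 + 5 + 1 = 55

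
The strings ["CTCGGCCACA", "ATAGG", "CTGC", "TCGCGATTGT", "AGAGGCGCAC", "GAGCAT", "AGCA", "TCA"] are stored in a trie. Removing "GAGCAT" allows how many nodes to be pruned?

6

After clearing the end-marker at "GAGCAT", prune upward until reaching a node still needed by another word.
No other word shares any prefix with "GAGCAT", so all 6 of its nodes go.
Nodes removed: 6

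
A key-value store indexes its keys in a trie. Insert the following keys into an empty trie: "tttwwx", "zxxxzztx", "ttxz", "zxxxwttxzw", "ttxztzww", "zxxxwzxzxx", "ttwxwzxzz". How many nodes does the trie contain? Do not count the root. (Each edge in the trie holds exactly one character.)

38

Count nodes per top-level branch (shared prefixes stored once):
  't'-branch (tttwwx, ttwxwzxzz, ttxz, ttxztzww): 19 nodes
  'z'-branch (zxxxwttxzw, zxxxwzxzxx, zxxxzztx): 19 nodes
Sum: 38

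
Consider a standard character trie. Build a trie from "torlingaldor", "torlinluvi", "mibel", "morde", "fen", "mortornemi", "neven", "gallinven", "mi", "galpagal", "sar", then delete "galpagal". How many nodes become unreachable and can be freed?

Walk "galpagal" from the leaf back toward the root, removing each node that no remaining word uses.
The suffix "pagal" (5 nodes) is used only by "galpagal"; the node for "gal" still has the child "l", so pruning stops there.
Nodes removed: 5

5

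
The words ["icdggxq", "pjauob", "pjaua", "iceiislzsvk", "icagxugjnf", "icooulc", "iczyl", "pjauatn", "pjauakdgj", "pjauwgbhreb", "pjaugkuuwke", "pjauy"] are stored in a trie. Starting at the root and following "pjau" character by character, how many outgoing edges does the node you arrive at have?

5

The children of the "pjau" node are the distinct next characters among strings starting with "pjau".
Distinct next characters after "pjau": a, g, o, w, y.
That node has 5 child edges.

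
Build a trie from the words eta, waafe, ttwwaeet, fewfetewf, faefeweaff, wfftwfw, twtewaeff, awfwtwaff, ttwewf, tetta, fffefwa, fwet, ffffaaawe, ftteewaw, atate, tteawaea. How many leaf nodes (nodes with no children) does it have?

A leaf is a node with no children — equivalently, the end of a word that is not a proper prefix of any other stored word.
Those words: "atate", "awfwtwaff", "eta", "faefeweaff", "fewfetewf", "fffefwa", "ffffaaawe", "ftteewaw", "fwet", "tetta", "tteawaea", "ttwewf", "ttwwaeet", "twtewaeff", "waafe", "wfftwfw"
Leaf count: 16

16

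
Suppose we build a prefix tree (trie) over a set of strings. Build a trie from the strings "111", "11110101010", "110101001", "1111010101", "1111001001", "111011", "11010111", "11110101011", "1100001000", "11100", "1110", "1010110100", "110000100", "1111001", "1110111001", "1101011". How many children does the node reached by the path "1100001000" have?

0

The children of the "1100001000" node are the distinct next characters among strings starting with "1100001000".
No stored string extends past "1100001000".
That node has 0 child edges.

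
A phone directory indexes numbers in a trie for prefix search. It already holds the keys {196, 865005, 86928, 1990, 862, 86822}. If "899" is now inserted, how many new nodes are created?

2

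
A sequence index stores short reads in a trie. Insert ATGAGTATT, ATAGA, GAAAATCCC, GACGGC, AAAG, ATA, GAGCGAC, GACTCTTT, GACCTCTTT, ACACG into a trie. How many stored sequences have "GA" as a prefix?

5

Traverse to the node for "GA", then collect every word in that subtree.
Matches: "GAAAATCCC", "GACCTCTTT", "GACGGC", "GACTCTTT", "GAGCGAC"
Count: 5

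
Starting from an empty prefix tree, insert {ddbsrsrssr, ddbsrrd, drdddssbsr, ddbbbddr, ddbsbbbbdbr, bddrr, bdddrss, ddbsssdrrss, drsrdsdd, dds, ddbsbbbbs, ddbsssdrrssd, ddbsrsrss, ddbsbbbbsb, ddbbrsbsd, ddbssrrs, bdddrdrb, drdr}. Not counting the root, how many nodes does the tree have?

Trace insertions, counting only characters that open a new branch:
  "ddbsrsrssr" → 10 new (d, d, b, s, r, s, r, s, s, r)
  "ddbsrrd" → prefix "ddbsr" already present; 2 new (r, d)
  "drdddssbsr" → prefix "d" already present; 9 new (r, d, d, d, s, s, b, s, r)
  "ddbbbddr" → prefix "ddb" already present; 5 new (b, b, d, d, r)
  "ddbsbbbbdbr" → prefix "ddbs" already present; 7 new (b, b, b, b, d, b, r)
  "bddrr" → 5 new (b, d, d, r, r)
  "bdddrss" → prefix "bdd" already present; 4 new (d, r, s, s)
  "ddbsssdrrss" → prefix "ddbs" already present; 7 new (s, s, d, r, r, s, s)
  "drsrdsdd" → prefix "dr" already present; 6 new (s, r, d, s, d, d)
  "dds" → prefix "dd" already present; 1 new (s)
  "ddbsbbbbs" → prefix "ddbsbbbb" already present; 1 new (s)
  "ddbsssdrrssd" → prefix "ddbsssdrrss" already present; 1 new (d)
  "ddbsrsrss" → prefix "ddbsrsrss" already present; 0 new (none)
  "ddbsbbbbsb" → prefix "ddbsbbbbs" already present; 1 new (b)
  "ddbbrsbsd" → prefix "ddbb" already present; 5 new (r, s, b, s, d)
  "ddbssrrs" → prefix "ddbss" already present; 3 new (r, r, s)
  "bdddrdrb" → prefix "bdddr" already present; 3 new (d, r, b)
  "drdr" → prefix "drd" already present; 1 new (r)
Total nodes = 10 + 2 + 9 + 5 + 7 + 5 + 4 + 7 + 6 + 1 + 1 + 1 + 0 + 1 + 5 + 3 + 3 + 1 = 71

71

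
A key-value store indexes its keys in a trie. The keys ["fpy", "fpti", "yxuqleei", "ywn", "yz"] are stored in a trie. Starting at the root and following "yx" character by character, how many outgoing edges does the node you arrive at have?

1

Follow the path "yx" to its node, then look at its outgoing edges.
Distinct next characters after "yx": u.
That node has 1 child edge.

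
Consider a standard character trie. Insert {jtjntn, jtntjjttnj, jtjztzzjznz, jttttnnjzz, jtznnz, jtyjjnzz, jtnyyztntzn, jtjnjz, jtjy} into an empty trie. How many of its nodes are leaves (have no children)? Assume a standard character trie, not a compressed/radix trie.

9

A leaf is a node with no children — equivalently, the end of a word that is not a proper prefix of any other stored word.
Those words: "jtjnjz", "jtjntn", "jtjy", "jtjztzzjznz", "jtntjjttnj", "jtnyyztntzn", "jttttnnjzz", "jtyjjnzz", "jtznnz"
Leaf count: 9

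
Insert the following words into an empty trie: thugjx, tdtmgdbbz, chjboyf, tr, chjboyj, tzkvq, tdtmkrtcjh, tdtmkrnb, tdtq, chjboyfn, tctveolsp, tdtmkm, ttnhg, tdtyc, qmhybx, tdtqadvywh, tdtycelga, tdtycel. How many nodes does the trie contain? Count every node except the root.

68

For each word, the new-node count is its length minus the longest prefix already in the trie:
  "thugjx" → 6 new (t, h, u, g, j, x)
  "tdtmgdbbz" → prefix "t" already present; 8 new (d, t, m, g, d, b, b, z)
  "chjboyf" → 7 new (c, h, j, b, o, y, f)
  "tr" → prefix "t" already present; 1 new (r)
  "chjboyj" → prefix "chjboy" already present; 1 new (j)
  "tzkvq" → prefix "t" already present; 4 new (z, k, v, q)
  "tdtmkrtcjh" → prefix "tdtm" already present; 6 new (k, r, t, c, j, h)
  "tdtmkrnb" → prefix "tdtmkr" already present; 2 new (n, b)
  "tdtq" → prefix "tdt" already present; 1 new (q)
  "chjboyfn" → prefix "chjboyf" already present; 1 new (n)
  "tctveolsp" → prefix "t" already present; 8 new (c, t, v, e, o, l, s, p)
  "tdtmkm" → prefix "tdtmk" already present; 1 new (m)
  "ttnhg" → prefix "t" already present; 4 new (t, n, h, g)
  "tdtyc" → prefix "tdt" already present; 2 new (y, c)
  "qmhybx" → 6 new (q, m, h, y, b, x)
  "tdtqadvywh" → prefix "tdtq" already present; 6 new (a, d, v, y, w, h)
  "tdtycelga" → prefix "tdtyc" already present; 4 new (e, l, g, a)
  "tdtycel" → prefix "tdtycel" already present; 0 new (none)
Total nodes = 6 + 8 + 7 + 1 + 1 + 4 + 6 + 2 + 1 + 1 + 8 + 1 + 4 + 2 + 6 + 6 + 4 + 0 = 68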